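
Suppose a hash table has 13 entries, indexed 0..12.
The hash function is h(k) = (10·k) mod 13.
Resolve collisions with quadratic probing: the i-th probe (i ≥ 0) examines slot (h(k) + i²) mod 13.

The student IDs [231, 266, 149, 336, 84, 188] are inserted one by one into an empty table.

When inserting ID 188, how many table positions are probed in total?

5

Insert 231: h=9, slot 9 empty => index 9.
Insert 266: h=8, slot 8 empty => index 8.
Insert 149: h=8, slots 8,9 occupied => index 12.
Insert 336: h=6, slot 6 empty => index 6.
Insert 84: h=8, slots 8,9,12 occupied => index 4.
Insert 188: h=8, slots 8,9,12,4 occupied => index 11.
Table: [., ., ., ., 84, ., 336, ., 266, 231, ., 188, 149]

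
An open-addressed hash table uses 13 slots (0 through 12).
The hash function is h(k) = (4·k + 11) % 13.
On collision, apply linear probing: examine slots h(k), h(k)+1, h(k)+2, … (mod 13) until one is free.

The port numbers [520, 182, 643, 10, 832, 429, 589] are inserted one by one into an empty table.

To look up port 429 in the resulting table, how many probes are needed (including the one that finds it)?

520 hashes to 11; slot 11 is free → place at 11.
182 hashes to 11; 11 taken → place at 12.
643 hashes to 9; slot 9 is free → place at 9.
10 hashes to 12; 12 taken → place at 0.
832 hashes to 11; 11,12,0 taken → place at 1.
429 hashes to 11; 11,12,0,1 taken → place at 2.
589 hashes to 1; 1,2 taken → place at 3.
Table: [10, 832, 429, 589, ., ., ., ., ., 643, ., 520, 182]
Lookup 429: h=11, probe 11,12,0,1,2 → found at 2.

5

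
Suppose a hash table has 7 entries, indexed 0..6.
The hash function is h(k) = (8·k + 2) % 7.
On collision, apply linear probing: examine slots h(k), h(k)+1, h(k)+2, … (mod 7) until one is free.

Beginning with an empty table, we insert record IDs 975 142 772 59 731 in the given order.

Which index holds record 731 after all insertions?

975: h=4 => slot 4
142: h=4, probe 4,5 => slot 5
772: h=4, probe 4,5,6 => slot 6
59: h=5, probe 5,6,0 => slot 0
731: h=5, probe 5,6,0,1 => slot 1
Table: [59, 731, -, -, 975, 142, 772]

1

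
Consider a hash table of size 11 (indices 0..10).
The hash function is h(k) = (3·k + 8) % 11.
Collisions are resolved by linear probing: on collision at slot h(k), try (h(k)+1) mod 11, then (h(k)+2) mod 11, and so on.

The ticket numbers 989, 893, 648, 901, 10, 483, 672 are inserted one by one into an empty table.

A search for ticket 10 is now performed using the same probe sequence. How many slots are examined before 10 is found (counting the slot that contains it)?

4

Insert 989: h=5, slot 5 empty → index 5.
Insert 893: h=3, slot 3 empty → index 3.
Insert 648: h=5, slot 5 occupied → index 6.
Insert 901: h=5, slots 5,6 occupied → index 7.
Insert 10: h=5, slots 5,6,7 occupied → index 8.
Insert 483: h=5, slots 5,6,7,8 occupied → index 9.
Insert 672: h=0, slot 0 empty → index 0.
Table: [672, ∅, ∅, 893, ∅, 989, 648, 901, 10, 483, ∅]
Lookup 10: h=5, probe 5,6,7,8 → found at 8.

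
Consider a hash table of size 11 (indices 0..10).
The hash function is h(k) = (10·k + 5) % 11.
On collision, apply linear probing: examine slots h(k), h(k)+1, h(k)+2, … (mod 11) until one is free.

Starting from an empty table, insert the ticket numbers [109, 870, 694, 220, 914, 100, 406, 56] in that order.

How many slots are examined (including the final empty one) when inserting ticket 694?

109: h=6 => slot 6
870: h=4 => slot 4
694: h=4, probe 4,5 => slot 5
220: h=5, probe 5,6,7 => slot 7
914: h=4, probe 4,5,6,7,8 => slot 8
100: h=4, probe 4,5,6,7,8,9 => slot 9
406: h=6, probe 6,7,8,9,10 => slot 10
56: h=4, probe 4,5,6,7,8,9,10,0 => slot 0
Table: [56, ., ., ., 870, 694, 109, 220, 914, 100, 406]

2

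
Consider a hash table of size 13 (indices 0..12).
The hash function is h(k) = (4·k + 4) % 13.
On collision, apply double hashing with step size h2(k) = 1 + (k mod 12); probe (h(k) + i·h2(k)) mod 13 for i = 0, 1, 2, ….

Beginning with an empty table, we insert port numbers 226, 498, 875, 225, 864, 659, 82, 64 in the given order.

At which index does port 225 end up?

226: h=11 => slot 11
498: h=7 => slot 7
875: h=7, h2=12, probe 7,6 => slot 6
225: h=7, h2=10, probe 7,4 => slot 4
864: h=2 => slot 2
659: h=1 => slot 1
82: h=7, h2=11, probe 7,5 => slot 5
64: h=0 => slot 0
Table: [64, 659, 864, -, 225, 82, 875, 498, -, -, -, 226, -]

4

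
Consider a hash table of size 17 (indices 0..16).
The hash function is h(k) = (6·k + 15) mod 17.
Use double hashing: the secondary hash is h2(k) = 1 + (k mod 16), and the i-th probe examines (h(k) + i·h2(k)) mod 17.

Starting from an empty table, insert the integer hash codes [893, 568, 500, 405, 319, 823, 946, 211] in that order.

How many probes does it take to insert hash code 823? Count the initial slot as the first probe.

893 hashes to 1; slot 1 is free => place at 1.
568 hashes to 6; slot 6 is free => place at 6.
500 hashes to 6, h2=5; 6 taken => place at 11.
405 hashes to 14; slot 14 is free => place at 14.
319 hashes to 8; slot 8 is free => place at 8.
823 hashes to 6, h2=8; 6,14 taken => place at 5.
946 hashes to 13; slot 13 is free => place at 13.
211 hashes to 6, h2=4; 6 taken => place at 10.
Table: [∅, 893, ∅, ∅, ∅, 823, 568, ∅, 319, ∅, 211, 500, ∅, 946, 405, ∅, ∅]

3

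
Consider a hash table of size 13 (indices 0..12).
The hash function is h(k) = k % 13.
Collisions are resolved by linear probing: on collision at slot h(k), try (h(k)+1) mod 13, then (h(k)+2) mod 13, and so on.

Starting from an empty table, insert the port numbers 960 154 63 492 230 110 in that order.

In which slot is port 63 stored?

0

960: h=11 → slot 11
154: h=11, probe 11,12 → slot 12
63: h=11, probe 11,12,0 → slot 0
492: h=11, probe 11,12,0,1 → slot 1
230: h=9 → slot 9
110: h=6 → slot 6
Table: [63, 492, —, —, —, —, 110, —, —, 230, —, 960, 154]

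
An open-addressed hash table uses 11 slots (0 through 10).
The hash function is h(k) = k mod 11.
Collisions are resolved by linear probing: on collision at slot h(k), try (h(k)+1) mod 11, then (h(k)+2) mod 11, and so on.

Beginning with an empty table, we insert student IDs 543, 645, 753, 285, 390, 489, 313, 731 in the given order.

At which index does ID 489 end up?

Insert 543: h=4, slot 4 empty => index 4.
Insert 645: h=7, slot 7 empty => index 7.
Insert 753: h=5, slot 5 empty => index 5.
Insert 285: h=10, slot 10 empty => index 10.
Insert 390: h=5, slot 5 occupied => index 6.
Insert 489: h=5, slots 5,6,7 occupied => index 8.
Insert 313: h=5, slots 5,6,7,8 occupied => index 9.
Insert 731: h=5, slots 5,6,7,8,9,10 occupied => index 0.
Table: [731, -, -, -, 543, 753, 390, 645, 489, 313, 285]

8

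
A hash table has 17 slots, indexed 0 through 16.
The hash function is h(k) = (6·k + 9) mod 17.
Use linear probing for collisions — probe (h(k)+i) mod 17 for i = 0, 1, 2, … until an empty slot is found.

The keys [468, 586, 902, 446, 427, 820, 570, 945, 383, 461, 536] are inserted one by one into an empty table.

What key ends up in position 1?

945

Insert 468: h=12, slot 12 empty -> index 12.
Insert 586: h=6, slot 6 empty -> index 6.
Insert 902: h=15, slot 15 empty -> index 15.
Insert 446: h=16, slot 16 empty -> index 16.
Insert 427: h=4, slot 4 empty -> index 4.
Insert 820: h=16, slot 16 occupied -> index 0.
Insert 570: h=12, slot 12 occupied -> index 13.
Insert 945: h=1, slot 1 empty -> index 1.
Insert 383: h=12, slots 12,13 occupied -> index 14.
Insert 461: h=4, slot 4 occupied -> index 5.
Insert 536: h=12, slots 12,13,14,15,16,0,1 occupied -> index 2.
Table: [820, 945, 536, —, 427, 461, 586, —, —, —, —, —, 468, 570, 383, 902, 446]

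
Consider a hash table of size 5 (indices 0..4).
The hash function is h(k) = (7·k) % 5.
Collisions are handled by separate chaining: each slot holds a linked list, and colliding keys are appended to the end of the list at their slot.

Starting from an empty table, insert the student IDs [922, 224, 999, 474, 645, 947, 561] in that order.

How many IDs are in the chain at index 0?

Insert 922: h=4, bucket 4 empty -> new chain.
Insert 224: h=3, bucket 3 empty -> new chain.
Insert 999: h=3, bucket 3 nonempty -> append to chain.
Insert 474: h=3, bucket 3 nonempty -> append to chain.
Insert 645: h=0, bucket 0 empty -> new chain.
Insert 947: h=4, bucket 4 nonempty -> append to chain.
Insert 561: h=2, bucket 2 empty -> new chain.
Final buckets:
0: 645
1: -
2: 561
3: 224 -> 999 -> 474
4: 922 -> 947

1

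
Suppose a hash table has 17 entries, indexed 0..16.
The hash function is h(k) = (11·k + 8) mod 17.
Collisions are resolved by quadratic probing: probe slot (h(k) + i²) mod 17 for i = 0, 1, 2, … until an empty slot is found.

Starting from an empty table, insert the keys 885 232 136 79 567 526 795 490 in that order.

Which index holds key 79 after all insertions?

885: h=2 → slot 2
232: h=10 → slot 10
136: h=8 → slot 8
79: h=10, probe 10,11 → slot 11
567: h=6 → slot 6
526: h=14 → slot 14
795: h=15 → slot 15
490: h=9 → slot 9
Table: [∅, ∅, 885, ∅, ∅, ∅, 567, ∅, 136, 490, 232, 79, ∅, ∅, 526, 795, ∅]

11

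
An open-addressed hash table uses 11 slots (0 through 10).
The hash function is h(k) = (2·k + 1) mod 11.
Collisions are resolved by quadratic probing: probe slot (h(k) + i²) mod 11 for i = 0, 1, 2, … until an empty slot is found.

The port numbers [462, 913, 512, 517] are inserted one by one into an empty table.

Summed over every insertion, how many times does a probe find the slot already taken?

462 hashes to 1; slot 1 is free → place at 1.
913 hashes to 1; 1 taken → place at 2.
512 hashes to 2; 2 taken → place at 3.
517 hashes to 1; 1,2 taken → place at 5.
Table: [-, 462, 913, 512, -, 517, -, -, -, -, -]

4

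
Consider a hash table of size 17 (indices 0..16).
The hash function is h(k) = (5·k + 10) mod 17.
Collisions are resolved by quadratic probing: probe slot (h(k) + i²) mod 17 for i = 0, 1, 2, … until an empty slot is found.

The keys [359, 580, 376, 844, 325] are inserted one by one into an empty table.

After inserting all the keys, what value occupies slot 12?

359: h=3 → slot 3
580: h=3, probe 3,4 → slot 4
376: h=3, probe 3,4,7 → slot 7
844: h=14 → slot 14
325: h=3, probe 3,4,7,12 → slot 12
Table: [., ., ., 359, 580, ., ., 376, ., ., ., ., 325, ., 844, ., .]

325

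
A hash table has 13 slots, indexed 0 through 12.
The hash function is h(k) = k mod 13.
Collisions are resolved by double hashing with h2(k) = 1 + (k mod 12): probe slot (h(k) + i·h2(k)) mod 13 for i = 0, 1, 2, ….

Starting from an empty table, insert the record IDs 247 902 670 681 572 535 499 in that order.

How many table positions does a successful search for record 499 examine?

247: h=0 -> slot 0
902: h=5 -> slot 5
670: h=7 -> slot 7
681: h=5, h2=10, probe 5,2 -> slot 2
572: h=0, h2=9, probe 0,9 -> slot 9
535: h=2, h2=8, probe 2,10 -> slot 10
499: h=5, h2=8, probe 5,0,8 -> slot 8
Table: [247, —, 681, —, —, 902, —, 670, 499, 572, 535, —, —]
Lookup 499: h=5, h2=8, probe 5,0,8 → found at 8.

3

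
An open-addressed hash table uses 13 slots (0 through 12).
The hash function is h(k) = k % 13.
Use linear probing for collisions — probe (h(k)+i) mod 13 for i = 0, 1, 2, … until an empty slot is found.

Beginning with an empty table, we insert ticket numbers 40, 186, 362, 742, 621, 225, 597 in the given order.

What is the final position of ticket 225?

40 hashes to 1; slot 1 is free => place at 1.
186 hashes to 4; slot 4 is free => place at 4.
362 hashes to 11; slot 11 is free => place at 11.
742 hashes to 1; 1 taken => place at 2.
621 hashes to 10; slot 10 is free => place at 10.
225 hashes to 4; 4 taken => place at 5.
597 hashes to 12; slot 12 is free => place at 12.
Table: [∅, 40, 742, ∅, 186, 225, ∅, ∅, ∅, ∅, 621, 362, 597]

5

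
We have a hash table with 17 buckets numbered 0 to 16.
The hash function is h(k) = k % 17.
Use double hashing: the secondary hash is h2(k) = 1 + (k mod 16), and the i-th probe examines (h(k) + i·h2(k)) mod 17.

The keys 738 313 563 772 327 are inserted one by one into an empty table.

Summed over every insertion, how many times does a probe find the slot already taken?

738 hashes to 7; slot 7 is free -> place at 7.
313 hashes to 7, h2=10; 7 taken -> place at 0.
563 hashes to 2; slot 2 is free -> place at 2.
772 hashes to 7, h2=5; 7 taken -> place at 12.
327 hashes to 4; slot 4 is free -> place at 4.
Table: [313, ∅, 563, ∅, 327, ∅, ∅, 738, ∅, ∅, ∅, ∅, 772, ∅, ∅, ∅, ∅]

2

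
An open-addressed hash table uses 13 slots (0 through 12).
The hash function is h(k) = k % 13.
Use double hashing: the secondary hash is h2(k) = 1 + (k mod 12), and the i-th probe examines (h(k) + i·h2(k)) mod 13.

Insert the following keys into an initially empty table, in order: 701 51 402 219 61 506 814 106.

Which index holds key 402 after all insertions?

6

701: h=12 -> slot 12
51: h=12, h2=4, probe 12,3 -> slot 3
402: h=12, h2=7, probe 12,6 -> slot 6
219: h=11 -> slot 11
61: h=9 -> slot 9
506: h=12, h2=3, probe 12,2 -> slot 2
814: h=8 -> slot 8
106: h=2, h2=11, probe 2,0 -> slot 0
Table: [106, ., 506, 51, ., ., 402, ., 814, 61, ., 219, 701]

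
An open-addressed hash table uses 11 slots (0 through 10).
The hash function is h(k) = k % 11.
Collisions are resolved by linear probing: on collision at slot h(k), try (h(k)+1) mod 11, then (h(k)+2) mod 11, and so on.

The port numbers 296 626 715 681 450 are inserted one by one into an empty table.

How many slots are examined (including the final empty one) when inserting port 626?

296: h=10 -> slot 10
626: h=10, probe 10,0 -> slot 0
715: h=0, probe 0,1 -> slot 1
681: h=10, probe 10,0,1,2 -> slot 2
450: h=10, probe 10,0,1,2,3 -> slot 3
Table: [626, 715, 681, 450, -, -, -, -, -, -, 296]

2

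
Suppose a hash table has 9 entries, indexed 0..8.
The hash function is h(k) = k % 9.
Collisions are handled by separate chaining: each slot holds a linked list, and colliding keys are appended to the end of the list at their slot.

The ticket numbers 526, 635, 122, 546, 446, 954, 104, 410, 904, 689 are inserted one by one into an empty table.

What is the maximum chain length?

6

526 → bucket 4
635 → bucket 5
122 → bucket 5 (collision)
546 → bucket 6
446 → bucket 5 (collision)
954 → bucket 0
104 → bucket 5 (collision)
410 → bucket 5 (collision)
904 → bucket 4 (collision)
689 → bucket 5 (collision)
Final buckets:
0: 954
1: .
2: .
3: .
4: 526 -> 904
5: 635 -> 122 -> 446 -> 104 -> 410 -> 689
6: 546
7: .
8: .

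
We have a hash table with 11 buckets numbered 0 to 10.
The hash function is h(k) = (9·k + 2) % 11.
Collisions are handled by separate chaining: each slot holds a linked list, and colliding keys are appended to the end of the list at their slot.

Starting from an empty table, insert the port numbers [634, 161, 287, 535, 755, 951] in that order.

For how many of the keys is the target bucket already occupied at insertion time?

3

Insert 634: h=10, bucket 10 empty -> new chain.
Insert 161: h=10, bucket 10 nonempty -> append to chain.
Insert 287: h=0, bucket 0 empty -> new chain.
Insert 535: h=10, bucket 10 nonempty -> append to chain.
Insert 755: h=10, bucket 10 nonempty -> append to chain.
Insert 951: h=3, bucket 3 empty -> new chain.
Final buckets:
0: 287
1: -
2: -
3: 951
4: -
5: -
6: -
7: -
8: -
9: -
10: 634 -> 161 -> 535 -> 755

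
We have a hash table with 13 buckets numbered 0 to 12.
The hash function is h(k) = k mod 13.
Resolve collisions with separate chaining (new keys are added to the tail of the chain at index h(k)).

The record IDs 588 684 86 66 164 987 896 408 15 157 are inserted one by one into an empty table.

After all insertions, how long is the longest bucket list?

3

588 -> bucket 3
684 -> bucket 8
86 -> bucket 8 (collision)
66 -> bucket 1
164 -> bucket 8 (collision)
987 -> bucket 12
896 -> bucket 12 (collision)
408 -> bucket 5
15 -> bucket 2
157 -> bucket 1 (collision)
Final buckets:
0: .
1: 66 -> 157
2: 15
3: 588
4: .
5: 408
6: .
7: .
8: 684 -> 86 -> 164
9: .
10: .
11: .
12: 987 -> 896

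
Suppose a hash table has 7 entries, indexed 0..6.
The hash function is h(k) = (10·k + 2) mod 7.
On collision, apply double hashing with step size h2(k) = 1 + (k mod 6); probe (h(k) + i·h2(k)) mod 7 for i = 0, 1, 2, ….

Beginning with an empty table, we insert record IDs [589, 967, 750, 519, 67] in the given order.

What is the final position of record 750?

6

589: h=5 => slot 5
967: h=5, h2=2, probe 5,0 => slot 0
750: h=5, h2=1, probe 5,6 => slot 6
519: h=5, h2=4, probe 5,2 => slot 2
67: h=0, h2=2, probe 0,2,4 => slot 4
Table: [967, ∅, 519, ∅, 67, 589, 750]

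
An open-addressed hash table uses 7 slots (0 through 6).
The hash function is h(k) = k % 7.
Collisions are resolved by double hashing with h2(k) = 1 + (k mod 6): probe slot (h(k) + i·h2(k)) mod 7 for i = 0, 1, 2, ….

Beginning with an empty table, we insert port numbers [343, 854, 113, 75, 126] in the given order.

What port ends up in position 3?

343: h=0 -> slot 0
854: h=0, h2=3, probe 0,3 -> slot 3
113: h=1 -> slot 1
75: h=5 -> slot 5
126: h=0, h2=1, probe 0,1,2 -> slot 2
Table: [343, 113, 126, 854, -, 75, -]

854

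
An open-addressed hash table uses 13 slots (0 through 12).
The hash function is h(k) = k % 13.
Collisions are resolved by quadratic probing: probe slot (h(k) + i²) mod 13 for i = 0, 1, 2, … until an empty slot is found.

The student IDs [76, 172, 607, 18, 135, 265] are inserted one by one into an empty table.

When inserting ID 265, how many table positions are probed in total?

Insert 76: h=11, slot 11 empty → index 11.
Insert 172: h=3, slot 3 empty → index 3.
Insert 607: h=9, slot 9 empty → index 9.
Insert 18: h=5, slot 5 empty → index 5.
Insert 135: h=5, slot 5 occupied → index 6.
Insert 265: h=5, slots 5,6,9 occupied → index 1.
Table: [., 265, ., 172, ., 18, 135, ., ., 607, ., 76, .]

4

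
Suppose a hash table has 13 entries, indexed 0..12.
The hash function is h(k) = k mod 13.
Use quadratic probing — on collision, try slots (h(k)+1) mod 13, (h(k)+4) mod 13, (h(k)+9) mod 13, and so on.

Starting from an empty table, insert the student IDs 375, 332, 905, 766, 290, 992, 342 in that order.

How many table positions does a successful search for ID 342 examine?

375 hashes to 11; slot 11 is free → place at 11.
332 hashes to 7; slot 7 is free → place at 7.
905 hashes to 8; slot 8 is free → place at 8.
766 hashes to 12; slot 12 is free → place at 12.
290 hashes to 4; slot 4 is free → place at 4.
992 hashes to 4; 4 taken → place at 5.
342 hashes to 4; 4,5,8 taken → place at 0.
Table: [342, —, —, —, 290, 992, —, 332, 905, —, —, 375, 766]
Lookup 342: h=4, probe 4,5,8,0 → found at 0.

4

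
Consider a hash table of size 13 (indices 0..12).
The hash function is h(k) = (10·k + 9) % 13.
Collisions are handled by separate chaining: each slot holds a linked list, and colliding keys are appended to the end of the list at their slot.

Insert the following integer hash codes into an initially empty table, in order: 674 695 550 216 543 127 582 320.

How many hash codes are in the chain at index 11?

2

674 → bucket 2
695 → bucket 4
550 → bucket 10
216 → bucket 11
543 → bucket 5
127 → bucket 5 (collision)
582 → bucket 5 (collision)
320 → bucket 11 (collision)
Final buckets:
0: —
1: —
2: 674
3: —
4: 695
5: 543 -> 127 -> 582
6: —
7: —
8: —
9: —
10: 550
11: 216 -> 320
12: —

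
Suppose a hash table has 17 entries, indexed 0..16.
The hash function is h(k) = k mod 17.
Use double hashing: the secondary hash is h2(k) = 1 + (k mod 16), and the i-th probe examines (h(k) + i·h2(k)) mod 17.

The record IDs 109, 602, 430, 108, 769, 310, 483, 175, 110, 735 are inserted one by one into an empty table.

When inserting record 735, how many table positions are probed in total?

3

Insert 109: h=7, slot 7 empty → index 7.
Insert 602: h=7, h2=11, slot 7 occupied → index 1.
Insert 430: h=5, slot 5 empty → index 5.
Insert 108: h=6, slot 6 empty → index 6.
Insert 769: h=4, slot 4 empty → index 4.
Insert 310: h=4, h2=7, slot 4 occupied → index 11.
Insert 483: h=7, h2=4, slots 7,11 occupied → index 15.
Insert 175: h=5, h2=16, slots 5,4 occupied → index 3.
Insert 110: h=8, slot 8 empty → index 8.
Insert 735: h=4, h2=16, slots 4,3 occupied → index 2.
Table: [., 602, 735, 175, 769, 430, 108, 109, 110, ., ., 310, ., ., ., 483, .]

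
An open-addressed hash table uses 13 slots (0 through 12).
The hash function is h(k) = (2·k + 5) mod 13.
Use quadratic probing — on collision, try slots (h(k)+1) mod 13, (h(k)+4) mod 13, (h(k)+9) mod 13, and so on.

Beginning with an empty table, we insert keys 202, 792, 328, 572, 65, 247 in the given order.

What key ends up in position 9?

202 hashes to 6; slot 6 is free => place at 6.
792 hashes to 3; slot 3 is free => place at 3.
328 hashes to 11; slot 11 is free => place at 11.
572 hashes to 5; slot 5 is free => place at 5.
65 hashes to 5; 5,6 taken => place at 9.
247 hashes to 5; 5,6,9 taken => place at 1.
Table: [—, 247, —, 792, —, 572, 202, —, —, 65, —, 328, —]

65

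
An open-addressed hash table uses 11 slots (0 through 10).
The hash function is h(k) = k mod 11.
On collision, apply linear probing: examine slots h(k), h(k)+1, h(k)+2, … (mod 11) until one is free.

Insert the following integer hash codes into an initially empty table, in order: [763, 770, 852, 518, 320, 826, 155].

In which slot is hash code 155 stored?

6

Insert 763: h=4, slot 4 empty → index 4.
Insert 770: h=0, slot 0 empty → index 0.
Insert 852: h=5, slot 5 empty → index 5.
Insert 518: h=1, slot 1 empty → index 1.
Insert 320: h=1, slot 1 occupied → index 2.
Insert 826: h=1, slots 1,2 occupied → index 3.
Insert 155: h=1, slots 1,2,3,4,5 occupied → index 6.
Table: [770, 518, 320, 826, 763, 852, 155, ., ., ., .]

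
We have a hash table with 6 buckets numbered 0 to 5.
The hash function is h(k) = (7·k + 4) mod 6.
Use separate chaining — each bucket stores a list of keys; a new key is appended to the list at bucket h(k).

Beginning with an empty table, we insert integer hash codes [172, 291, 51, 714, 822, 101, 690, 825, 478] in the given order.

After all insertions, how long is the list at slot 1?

3

172 → bucket 2
291 → bucket 1
51 → bucket 1 (collision)
714 → bucket 4
822 → bucket 4 (collision)
101 → bucket 3
690 → bucket 4 (collision)
825 → bucket 1 (collision)
478 → bucket 2 (collision)
Final buckets:
0: —
1: 291 -> 51 -> 825
2: 172 -> 478
3: 101
4: 714 -> 822 -> 690
5: —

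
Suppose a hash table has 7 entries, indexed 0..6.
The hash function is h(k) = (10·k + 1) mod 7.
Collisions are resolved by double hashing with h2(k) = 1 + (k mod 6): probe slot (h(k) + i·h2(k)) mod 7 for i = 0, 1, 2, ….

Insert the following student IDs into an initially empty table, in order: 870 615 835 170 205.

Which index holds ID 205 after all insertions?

4

Insert 870: h=0, slot 0 empty => index 0.
Insert 615: h=5, slot 5 empty => index 5.
Insert 835: h=0, h2=2, slot 0 occupied => index 2.
Insert 170: h=0, h2=3, slot 0 occupied => index 3.
Insert 205: h=0, h2=2, slots 0,2 occupied => index 4.
Table: [870, ∅, 835, 170, 205, 615, ∅]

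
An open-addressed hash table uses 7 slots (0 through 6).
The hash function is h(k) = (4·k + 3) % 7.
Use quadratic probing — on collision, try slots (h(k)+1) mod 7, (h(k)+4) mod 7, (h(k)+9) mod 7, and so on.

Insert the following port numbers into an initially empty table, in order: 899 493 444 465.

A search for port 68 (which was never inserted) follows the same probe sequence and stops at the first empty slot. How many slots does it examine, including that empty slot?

3

Insert 899: h=1, slot 1 empty -> index 1.
Insert 493: h=1, slot 1 occupied -> index 2.
Insert 444: h=1, slots 1,2 occupied -> index 5.
Insert 465: h=1, slots 1,2,5 occupied -> index 3.
Table: [∅, 899, 493, 465, ∅, 444, ∅]
Lookup 68: h=2, probe 2,3,6 → slot 6 empty, not found.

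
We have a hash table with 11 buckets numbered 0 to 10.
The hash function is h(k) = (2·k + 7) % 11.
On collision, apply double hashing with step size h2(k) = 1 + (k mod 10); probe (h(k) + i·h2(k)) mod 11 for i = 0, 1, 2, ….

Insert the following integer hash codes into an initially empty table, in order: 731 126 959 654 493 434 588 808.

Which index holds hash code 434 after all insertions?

10

731: h=6 => slot 6
126: h=6, h2=7, probe 6,2 => slot 2
959: h=0 => slot 0
654: h=6, h2=5, probe 6,0,5 => slot 5
493: h=3 => slot 3
434: h=6, h2=5, probe 6,0,5,10 => slot 10
588: h=6, h2=9, probe 6,4 => slot 4
808: h=6, h2=9, probe 6,4,2,0,9 => slot 9
Table: [959, —, 126, 493, 588, 654, 731, —, —, 808, 434]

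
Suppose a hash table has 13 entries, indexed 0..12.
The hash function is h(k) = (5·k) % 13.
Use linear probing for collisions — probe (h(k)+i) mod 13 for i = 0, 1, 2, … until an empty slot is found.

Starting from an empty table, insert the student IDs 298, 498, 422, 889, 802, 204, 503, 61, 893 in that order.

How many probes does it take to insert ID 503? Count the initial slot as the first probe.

298 hashes to 8; slot 8 is free → place at 8.
498 hashes to 7; slot 7 is free → place at 7.
422 hashes to 4; slot 4 is free → place at 4.
889 hashes to 12; slot 12 is free → place at 12.
802 hashes to 6; slot 6 is free → place at 6.
204 hashes to 6; 6,7,8 taken → place at 9.
503 hashes to 6; 6,7,8,9 taken → place at 10.
61 hashes to 6; 6,7,8,9,10 taken → place at 11.
893 hashes to 6; 6,7,8,9,10,11,12 taken → place at 0.
Table: [893, ., ., ., 422, ., 802, 498, 298, 204, 503, 61, 889]

5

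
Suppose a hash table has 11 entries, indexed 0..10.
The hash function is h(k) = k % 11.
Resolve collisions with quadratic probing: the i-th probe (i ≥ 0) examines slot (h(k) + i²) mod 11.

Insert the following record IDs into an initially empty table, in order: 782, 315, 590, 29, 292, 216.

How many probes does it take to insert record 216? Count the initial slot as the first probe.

4

782: h=1 => slot 1
315: h=7 => slot 7
590: h=7, probe 7,8 => slot 8
29: h=7, probe 7,8,0 => slot 0
292: h=6 => slot 6
216: h=7, probe 7,8,0,5 => slot 5
Table: [29, 782, _, _, _, 216, 292, 315, 590, _, _]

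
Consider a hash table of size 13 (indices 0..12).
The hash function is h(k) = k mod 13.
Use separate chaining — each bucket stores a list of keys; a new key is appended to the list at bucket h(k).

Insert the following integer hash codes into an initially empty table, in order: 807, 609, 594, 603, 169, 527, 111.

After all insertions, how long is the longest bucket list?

2

807 → bucket 1
609 → bucket 11
594 → bucket 9
603 → bucket 5
169 → bucket 0
527 → bucket 7
111 → bucket 7 (collision)
Final buckets:
0: 169
1: 807
2: ∅
3: ∅
4: ∅
5: 603
6: ∅
7: 527 -> 111
8: ∅
9: 594
10: ∅
11: 609
12: ∅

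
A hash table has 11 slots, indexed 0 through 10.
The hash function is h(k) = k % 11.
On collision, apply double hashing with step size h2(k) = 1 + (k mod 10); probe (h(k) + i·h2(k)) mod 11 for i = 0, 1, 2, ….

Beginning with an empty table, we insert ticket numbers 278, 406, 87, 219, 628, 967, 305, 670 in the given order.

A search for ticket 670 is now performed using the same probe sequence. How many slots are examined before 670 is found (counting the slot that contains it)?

2

278 hashes to 3; slot 3 is free → place at 3.
406 hashes to 10; slot 10 is free → place at 10.
87 hashes to 10, h2=8; 10 taken → place at 7.
219 hashes to 10, h2=10; 10 taken → place at 9.
628 hashes to 1; slot 1 is free → place at 1.
967 hashes to 10, h2=8; 10,7 taken → place at 4.
305 hashes to 8; slot 8 is free → place at 8.
670 hashes to 10, h2=1; 10 taken → place at 0.
Table: [670, 628, ., 278, 967, ., ., 87, 305, 219, 406]
Lookup 670: h=10, h2=1, probe 10,0 → found at 0.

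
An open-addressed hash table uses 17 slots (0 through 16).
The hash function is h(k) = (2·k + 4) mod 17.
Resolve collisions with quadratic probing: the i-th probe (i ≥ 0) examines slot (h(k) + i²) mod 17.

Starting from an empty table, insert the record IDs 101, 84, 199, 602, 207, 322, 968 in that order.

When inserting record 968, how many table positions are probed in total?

Insert 101: h=2, slot 2 empty => index 2.
Insert 84: h=2, slot 2 occupied => index 3.
Insert 199: h=11, slot 11 empty => index 11.
Insert 602: h=1, slot 1 empty => index 1.
Insert 207: h=10, slot 10 empty => index 10.
Insert 322: h=2, slots 2,3 occupied => index 6.
Insert 968: h=2, slots 2,3,6,11,1,10 occupied => index 4.
Table: [-, 602, 101, 84, 968, -, 322, -, -, -, 207, 199, -, -, -, -, -]

7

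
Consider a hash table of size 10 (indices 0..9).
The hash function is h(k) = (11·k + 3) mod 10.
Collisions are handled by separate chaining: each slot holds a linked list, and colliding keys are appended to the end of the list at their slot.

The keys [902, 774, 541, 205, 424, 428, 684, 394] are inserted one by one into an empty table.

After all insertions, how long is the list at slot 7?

Insert 902: h=5, bucket 5 empty → new chain.
Insert 774: h=7, bucket 7 empty → new chain.
Insert 541: h=4, bucket 4 empty → new chain.
Insert 205: h=8, bucket 8 empty → new chain.
Insert 424: h=7, bucket 7 nonempty → append to chain.
Insert 428: h=1, bucket 1 empty → new chain.
Insert 684: h=7, bucket 7 nonempty → append to chain.
Insert 394: h=7, bucket 7 nonempty → append to chain.
Final buckets:
0: _
1: 428
2: _
3: _
4: 541
5: 902
6: _
7: 774 -> 424 -> 684 -> 394
8: 205
9: _

4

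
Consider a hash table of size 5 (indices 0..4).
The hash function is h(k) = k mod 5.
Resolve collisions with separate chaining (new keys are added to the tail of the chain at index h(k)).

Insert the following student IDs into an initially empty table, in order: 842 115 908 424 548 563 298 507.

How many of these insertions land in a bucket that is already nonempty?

4

842 -> bucket 2
115 -> bucket 0
908 -> bucket 3
424 -> bucket 4
548 -> bucket 3 (collision)
563 -> bucket 3 (collision)
298 -> bucket 3 (collision)
507 -> bucket 2 (collision)
Final buckets:
0: 115
1: -
2: 842 -> 507
3: 908 -> 548 -> 563 -> 298
4: 424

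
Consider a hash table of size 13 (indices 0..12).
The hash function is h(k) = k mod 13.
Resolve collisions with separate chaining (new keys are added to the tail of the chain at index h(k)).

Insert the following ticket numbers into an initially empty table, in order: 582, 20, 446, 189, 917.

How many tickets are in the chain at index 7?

Insert 582: h=10, bucket 10 empty -> new chain.
Insert 20: h=7, bucket 7 empty -> new chain.
Insert 446: h=4, bucket 4 empty -> new chain.
Insert 189: h=7, bucket 7 nonempty -> append to chain.
Insert 917: h=7, bucket 7 nonempty -> append to chain.
Final buckets:
0: -
1: -
2: -
3: -
4: 446
5: -
6: -
7: 20 -> 189 -> 917
8: -
9: -
10: 582
11: -
12: -

3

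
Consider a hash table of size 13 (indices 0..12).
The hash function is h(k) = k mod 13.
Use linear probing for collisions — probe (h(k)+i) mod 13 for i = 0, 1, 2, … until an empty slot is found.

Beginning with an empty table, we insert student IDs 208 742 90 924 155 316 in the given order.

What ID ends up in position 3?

155

208: h=0 -> slot 0
742: h=1 -> slot 1
90: h=12 -> slot 12
924: h=1, probe 1,2 -> slot 2
155: h=12, probe 12,0,1,2,3 -> slot 3
316: h=4 -> slot 4
Table: [208, 742, 924, 155, 316, —, —, —, —, —, —, —, 90]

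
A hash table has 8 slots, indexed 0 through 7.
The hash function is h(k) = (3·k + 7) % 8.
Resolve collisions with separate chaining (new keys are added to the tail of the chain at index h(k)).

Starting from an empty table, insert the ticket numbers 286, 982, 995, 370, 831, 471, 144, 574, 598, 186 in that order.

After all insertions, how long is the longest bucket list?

4

Insert 286: h=1, bucket 1 empty → new chain.
Insert 982: h=1, bucket 1 nonempty → append to chain.
Insert 995: h=0, bucket 0 empty → new chain.
Insert 370: h=5, bucket 5 empty → new chain.
Insert 831: h=4, bucket 4 empty → new chain.
Insert 471: h=4, bucket 4 nonempty → append to chain.
Insert 144: h=7, bucket 7 empty → new chain.
Insert 574: h=1, bucket 1 nonempty → append to chain.
Insert 598: h=1, bucket 1 nonempty → append to chain.
Insert 186: h=5, bucket 5 nonempty → append to chain.
Final buckets:
0: 995
1: 286 -> 982 -> 574 -> 598
2: _
3: _
4: 831 -> 471
5: 370 -> 186
6: _
7: 144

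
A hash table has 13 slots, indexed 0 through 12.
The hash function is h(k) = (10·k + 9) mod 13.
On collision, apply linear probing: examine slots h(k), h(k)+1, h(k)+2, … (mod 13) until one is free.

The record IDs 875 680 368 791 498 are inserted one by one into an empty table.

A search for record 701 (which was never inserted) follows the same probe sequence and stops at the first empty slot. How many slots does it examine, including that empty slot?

3

875: h=10 => slot 10
680: h=10, probe 10,11 => slot 11
368: h=10, probe 10,11,12 => slot 12
791: h=2 => slot 2
498: h=10, probe 10,11,12,0 => slot 0
Table: [498, ., 791, ., ., ., ., ., ., ., 875, 680, 368]
Lookup 701: h=12, probe 12,0,1 → slot 1 empty, not found.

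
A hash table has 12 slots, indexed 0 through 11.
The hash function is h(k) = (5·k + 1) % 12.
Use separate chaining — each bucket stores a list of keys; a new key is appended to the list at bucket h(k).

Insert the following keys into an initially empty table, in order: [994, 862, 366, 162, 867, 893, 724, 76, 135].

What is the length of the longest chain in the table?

2

994 → bucket 3
862 → bucket 3 (collision)
366 → bucket 7
162 → bucket 7 (collision)
867 → bucket 4
893 → bucket 2
724 → bucket 9
76 → bucket 9 (collision)
135 → bucket 4 (collision)
Final buckets:
0: -
1: -
2: 893
3: 994 -> 862
4: 867 -> 135
5: -
6: -
7: 366 -> 162
8: -
9: 724 -> 76
10: -
11: -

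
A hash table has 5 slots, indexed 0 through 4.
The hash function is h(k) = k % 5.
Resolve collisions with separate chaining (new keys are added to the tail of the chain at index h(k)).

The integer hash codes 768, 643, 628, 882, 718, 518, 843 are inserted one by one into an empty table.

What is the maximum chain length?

6

768 → bucket 3
643 → bucket 3 (collision)
628 → bucket 3 (collision)
882 → bucket 2
718 → bucket 3 (collision)
518 → bucket 3 (collision)
843 → bucket 3 (collision)
Final buckets:
0: ∅
1: ∅
2: 882
3: 768 -> 643 -> 628 -> 718 -> 518 -> 843
4: ∅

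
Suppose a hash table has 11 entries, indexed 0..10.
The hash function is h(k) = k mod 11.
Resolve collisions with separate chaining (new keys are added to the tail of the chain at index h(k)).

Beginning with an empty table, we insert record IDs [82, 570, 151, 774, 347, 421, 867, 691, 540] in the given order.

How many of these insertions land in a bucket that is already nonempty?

2

82 -> bucket 5
570 -> bucket 9
151 -> bucket 8
774 -> bucket 4
347 -> bucket 6
421 -> bucket 3
867 -> bucket 9 (collision)
691 -> bucket 9 (collision)
540 -> bucket 1
Final buckets:
0: -
1: 540
2: -
3: 421
4: 774
5: 82
6: 347
7: -
8: 151
9: 570 -> 867 -> 691
10: -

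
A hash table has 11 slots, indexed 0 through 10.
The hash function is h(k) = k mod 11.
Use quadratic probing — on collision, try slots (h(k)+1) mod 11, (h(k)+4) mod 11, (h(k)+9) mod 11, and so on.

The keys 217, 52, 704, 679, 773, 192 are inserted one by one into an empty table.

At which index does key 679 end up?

Insert 217: h=8, slot 8 empty -> index 8.
Insert 52: h=8, slot 8 occupied -> index 9.
Insert 704: h=0, slot 0 empty -> index 0.
Insert 679: h=8, slots 8,9 occupied -> index 1.
Insert 773: h=3, slot 3 empty -> index 3.
Insert 192: h=5, slot 5 empty -> index 5.
Table: [704, 679, ., 773, ., 192, ., ., 217, 52, .]

1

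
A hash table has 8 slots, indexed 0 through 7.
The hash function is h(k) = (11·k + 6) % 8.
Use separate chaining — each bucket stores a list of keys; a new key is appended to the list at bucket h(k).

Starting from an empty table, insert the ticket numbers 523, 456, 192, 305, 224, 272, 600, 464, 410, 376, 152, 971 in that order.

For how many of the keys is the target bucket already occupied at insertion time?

Insert 523: h=7, bucket 7 empty → new chain.
Insert 456: h=6, bucket 6 empty → new chain.
Insert 192: h=6, bucket 6 nonempty → append to chain.
Insert 305: h=1, bucket 1 empty → new chain.
Insert 224: h=6, bucket 6 nonempty → append to chain.
Insert 272: h=6, bucket 6 nonempty → append to chain.
Insert 600: h=6, bucket 6 nonempty → append to chain.
Insert 464: h=6, bucket 6 nonempty → append to chain.
Insert 410: h=4, bucket 4 empty → new chain.
Insert 376: h=6, bucket 6 nonempty → append to chain.
Insert 152: h=6, bucket 6 nonempty → append to chain.
Insert 971: h=7, bucket 7 nonempty → append to chain.
Final buckets:
0: .
1: 305
2: .
3: .
4: 410
5: .
6: 456 -> 192 -> 224 -> 272 -> 600 -> 464 -> 376 -> 152
7: 523 -> 971

8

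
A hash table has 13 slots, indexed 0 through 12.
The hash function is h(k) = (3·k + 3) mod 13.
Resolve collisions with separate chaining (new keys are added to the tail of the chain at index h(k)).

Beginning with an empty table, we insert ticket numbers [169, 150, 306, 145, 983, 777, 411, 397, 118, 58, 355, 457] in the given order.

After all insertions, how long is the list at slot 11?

3

Insert 169: h=3, bucket 3 empty -> new chain.
Insert 150: h=11, bucket 11 empty -> new chain.
Insert 306: h=11, bucket 11 nonempty -> append to chain.
Insert 145: h=9, bucket 9 empty -> new chain.
Insert 983: h=1, bucket 1 empty -> new chain.
Insert 777: h=7, bucket 7 empty -> new chain.
Insert 411: h=1, bucket 1 nonempty -> append to chain.
Insert 397: h=11, bucket 11 nonempty -> append to chain.
Insert 118: h=6, bucket 6 empty -> new chain.
Insert 58: h=8, bucket 8 empty -> new chain.
Insert 355: h=2, bucket 2 empty -> new chain.
Insert 457: h=9, bucket 9 nonempty -> append to chain.
Final buckets:
0: —
1: 983 -> 411
2: 355
3: 169
4: —
5: —
6: 118
7: 777
8: 58
9: 145 -> 457
10: —
11: 150 -> 306 -> 397
12: —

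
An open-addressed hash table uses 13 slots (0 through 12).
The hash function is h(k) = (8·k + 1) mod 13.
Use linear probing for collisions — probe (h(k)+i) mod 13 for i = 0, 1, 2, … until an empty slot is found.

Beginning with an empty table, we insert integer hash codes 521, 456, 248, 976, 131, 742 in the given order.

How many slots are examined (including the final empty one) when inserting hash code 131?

5

Insert 521: h=9, slot 9 empty => index 9.
Insert 456: h=9, slot 9 occupied => index 10.
Insert 248: h=9, slots 9,10 occupied => index 11.
Insert 976: h=9, slots 9,10,11 occupied => index 12.
Insert 131: h=9, slots 9,10,11,12 occupied => index 0.
Insert 742: h=9, slots 9,10,11,12,0 occupied => index 1.
Table: [131, 742, ∅, ∅, ∅, ∅, ∅, ∅, ∅, 521, 456, 248, 976]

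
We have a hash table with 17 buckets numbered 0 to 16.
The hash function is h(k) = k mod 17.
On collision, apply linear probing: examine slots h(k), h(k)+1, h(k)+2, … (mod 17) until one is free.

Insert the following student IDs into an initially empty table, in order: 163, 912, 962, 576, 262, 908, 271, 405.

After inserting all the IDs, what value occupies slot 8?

908

Insert 163: h=10, slot 10 empty => index 10.
Insert 912: h=11, slot 11 empty => index 11.
Insert 962: h=10, slots 10,11 occupied => index 12.
Insert 576: h=15, slot 15 empty => index 15.
Insert 262: h=7, slot 7 empty => index 7.
Insert 908: h=7, slot 7 occupied => index 8.
Insert 271: h=16, slot 16 empty => index 16.
Insert 405: h=14, slot 14 empty => index 14.
Table: [∅, ∅, ∅, ∅, ∅, ∅, ∅, 262, 908, ∅, 163, 912, 962, ∅, 405, 576, 271]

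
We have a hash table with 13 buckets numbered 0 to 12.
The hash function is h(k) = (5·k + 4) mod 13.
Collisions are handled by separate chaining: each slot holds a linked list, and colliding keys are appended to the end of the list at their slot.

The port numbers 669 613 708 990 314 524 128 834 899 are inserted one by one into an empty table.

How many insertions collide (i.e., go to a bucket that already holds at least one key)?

Insert 669: h=8, bucket 8 empty → new chain.
Insert 613: h=1, bucket 1 empty → new chain.
Insert 708: h=8, bucket 8 nonempty → append to chain.
Insert 990: h=1, bucket 1 nonempty → append to chain.
Insert 314: h=1, bucket 1 nonempty → append to chain.
Insert 524: h=11, bucket 11 empty → new chain.
Insert 128: h=7, bucket 7 empty → new chain.
Insert 834: h=1, bucket 1 nonempty → append to chain.
Insert 899: h=1, bucket 1 nonempty → append to chain.
Final buckets:
0: ∅
1: 613 -> 990 -> 314 -> 834 -> 899
2: ∅
3: ∅
4: ∅
5: ∅
6: ∅
7: 128
8: 669 -> 708
9: ∅
10: ∅
11: 524
12: ∅

5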